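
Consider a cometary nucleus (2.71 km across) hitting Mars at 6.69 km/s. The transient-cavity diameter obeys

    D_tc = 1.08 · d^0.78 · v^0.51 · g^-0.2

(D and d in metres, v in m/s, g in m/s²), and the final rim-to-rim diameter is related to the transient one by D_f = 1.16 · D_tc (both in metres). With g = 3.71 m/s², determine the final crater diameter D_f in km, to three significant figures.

D_f ≈ 41.0 km

In SI: d = 2710 m, v = 6690 m/s.
d^0.78 = 2710^0.78 = 476.1
v^0.51 = 6690^0.51 = 89.32
g^-0.2 = 3.71^-0.2 = 0.7694
D_tc = 1.08 × 476.1 × 89.32 × 0.7694 = 35340 m
D_f = 1.16 × 35340 = 40994 m
     = 40.99 km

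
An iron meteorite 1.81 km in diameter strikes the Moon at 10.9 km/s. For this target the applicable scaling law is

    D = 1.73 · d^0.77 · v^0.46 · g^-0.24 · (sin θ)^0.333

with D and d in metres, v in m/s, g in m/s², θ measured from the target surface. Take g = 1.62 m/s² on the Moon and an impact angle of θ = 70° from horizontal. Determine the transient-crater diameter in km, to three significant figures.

D ≈ 35.0 km

In SI units: d = 1810 m, v = 10900 m/s.
d^0.77 = 1810^0.77 = 322.4
v^0.46 = 10900^0.46 = 71.98
g^-0.24 = 1.62^-0.24 = 0.8907
(sin 70°)^0.333 = 0.9397^0.333 = 0.9795
D = 1.73 × 322.4 × 71.98 × 0.8907 × 0.9795 = 35026 m
   = 35.03 km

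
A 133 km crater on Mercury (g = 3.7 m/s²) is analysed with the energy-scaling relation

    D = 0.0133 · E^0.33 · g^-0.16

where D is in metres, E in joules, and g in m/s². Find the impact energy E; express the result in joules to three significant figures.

Rearranging: E = [D / (0.0133 · g^-0.16)]^(1/0.33).
D = 133000 m.
g^-0.16 = 3.7^-0.16 = 0.8111
D / (0.0133 × 0.8111) = 133000 / (0.01079) = 1.233 × 10^7
E = (1.233 × 10^7)^3.0303 = 3.074 × 10^21 J

E ≈ 3.07 × 10^21 J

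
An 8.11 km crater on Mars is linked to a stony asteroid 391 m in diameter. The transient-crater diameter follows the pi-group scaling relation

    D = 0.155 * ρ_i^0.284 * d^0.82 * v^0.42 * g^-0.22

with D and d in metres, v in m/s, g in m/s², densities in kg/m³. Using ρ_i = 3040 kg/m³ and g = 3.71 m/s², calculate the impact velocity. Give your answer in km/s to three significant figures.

v ≈ 13.1 km/s

Rearranging for v: v = [D / (0.155 · 3040^0.284 · 391^0.82 · 3.71^-0.22)]^(1/0.42).
D = 8110 m.
3040^0.284 = 9.753
391^0.82 = 133.5
3.71^-0.22 = 0.7494
Denominator = 0.155 × 9.753 × 133.5 × 0.7494 = 151.2
D / 151.2 = 8110 / 151.2 = 53.64
v = 53.64^(1/0.42) = 53.64^2.381 = 13119 m/s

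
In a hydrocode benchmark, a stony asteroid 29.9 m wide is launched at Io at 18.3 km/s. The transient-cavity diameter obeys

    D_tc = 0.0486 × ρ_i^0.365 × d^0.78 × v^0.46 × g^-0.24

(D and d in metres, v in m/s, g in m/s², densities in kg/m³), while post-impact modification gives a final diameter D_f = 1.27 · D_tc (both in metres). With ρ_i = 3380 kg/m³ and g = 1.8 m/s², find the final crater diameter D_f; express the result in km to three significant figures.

v = 18300 m/s.
ρ_i^0.365 = 3380^0.365 = 19.41
d^0.78 = 29.9^0.78 = 14.16
v^0.46 = 18300^0.46 = 91.35
g^-0.24 = 1.8^-0.24 = 0.8684
D_tc = 0.0486 × 19.41 × 14.16 × 91.35 × 0.8684 = 1060 m
D_f = 1.27 × 1060 = 1346 m
     = 1.346 km

D_f ≈ 1.35 km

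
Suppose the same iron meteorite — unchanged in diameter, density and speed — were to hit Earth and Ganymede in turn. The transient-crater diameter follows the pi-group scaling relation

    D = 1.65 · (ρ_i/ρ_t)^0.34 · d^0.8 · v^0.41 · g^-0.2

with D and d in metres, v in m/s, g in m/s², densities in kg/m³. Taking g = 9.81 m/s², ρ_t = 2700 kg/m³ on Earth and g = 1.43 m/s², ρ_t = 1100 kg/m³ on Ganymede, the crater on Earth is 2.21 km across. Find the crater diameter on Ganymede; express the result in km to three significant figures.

The impactor-only factors (d, v, ρ_i) cancel in the ratio, leaving D_Ganymede/D_Earth = (g_Ganymede/g_Earth)^-0.2 · (ρ_t,Earth/ρ_t,Ganymede)^0.34.
(1.43/9.81)^-0.2 = 0.1458^-0.2 = 1.470
(2700/1100)^0.34 = 2.455^0.34 = 1.357
Ratio = 1.470 × 1.357 = 1.995
D_Ganymede = 1.995 × 2.21 km = 4.41 km

D ≈ 4.41 km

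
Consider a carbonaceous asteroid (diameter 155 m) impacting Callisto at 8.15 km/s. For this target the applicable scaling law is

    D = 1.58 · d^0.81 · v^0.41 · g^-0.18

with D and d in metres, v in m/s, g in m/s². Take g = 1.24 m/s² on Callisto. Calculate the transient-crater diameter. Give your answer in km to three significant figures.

In SI units: v = 8150 m/s.
d^0.81 = 155^0.81 = 59.45
v^0.41 = 8150^0.41 = 40.14
g^-0.18 = 1.24^-0.18 = 0.9620
D = 1.58 × 59.45 × 40.14 × 0.9620 = 3627 m
   = 3.627 km

D ≈ 3.63 km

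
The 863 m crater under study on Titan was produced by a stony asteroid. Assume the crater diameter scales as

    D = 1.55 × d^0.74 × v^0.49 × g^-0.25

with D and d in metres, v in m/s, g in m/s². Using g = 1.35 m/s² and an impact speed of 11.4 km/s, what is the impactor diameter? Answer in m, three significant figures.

Rearranging for d: d = [D / (1.55 · 11400^0.49 · 1.35^-0.25)]^(1/0.74).
11400^0.49 = 97.25
1.35^-0.25 = 0.9277
Denominator = 1.55 × 97.25 × 0.9277 = 139.8
D / 139.8 = 863 / 139.8 = 6.173
d = 6.173^(1/0.74) = 6.173^1.3514 = 11.70 m

d ≈ 11.7 m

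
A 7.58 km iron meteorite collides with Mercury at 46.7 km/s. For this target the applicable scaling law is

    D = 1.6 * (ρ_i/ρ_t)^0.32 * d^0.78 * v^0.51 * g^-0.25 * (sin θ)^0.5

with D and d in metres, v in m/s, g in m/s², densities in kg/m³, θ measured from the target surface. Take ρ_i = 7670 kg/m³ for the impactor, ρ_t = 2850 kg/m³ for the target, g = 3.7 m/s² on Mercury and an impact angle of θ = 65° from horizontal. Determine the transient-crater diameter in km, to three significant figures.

In SI units: d = 7580 m, v = 46700 m/s.
(ρ_i/ρ_t)^0.32 = (7670/2850)^0.32 = 1.373
d^0.78 = 7580^0.78 = 1062
v^0.51 = 46700^0.51 = 240.6
g^-0.25 = 3.7^-0.25 = 0.7210
(sin 65°)^0.5 = 0.9063^0.5 = 0.9520
D = 1.6 × 1.373 × 1062 × 240.6 × 0.7210 × 0.9520 = 3.853 × 10^5 m
   = 385.3 km

D ≈ 385 km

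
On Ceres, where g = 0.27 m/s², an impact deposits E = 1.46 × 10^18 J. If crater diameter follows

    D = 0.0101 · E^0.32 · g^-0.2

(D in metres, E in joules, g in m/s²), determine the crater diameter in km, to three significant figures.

D ≈ 8.52 km

E^0.32 = (1.46 × 10^18)^0.32 = 6.495 × 10^5
g^-0.2 = 0.27^-0.2 = 1.299
D = 0.0101 × 6.495 × 10^5 × 1.299 = 8521 m
   = 8.521 km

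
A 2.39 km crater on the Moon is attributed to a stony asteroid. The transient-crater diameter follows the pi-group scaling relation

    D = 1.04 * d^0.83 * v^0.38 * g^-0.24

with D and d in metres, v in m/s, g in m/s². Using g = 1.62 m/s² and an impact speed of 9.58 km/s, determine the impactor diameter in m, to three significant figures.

d ≈ 194 m

Rearranging for d: d = [D / (1.04 · 9580^0.38 · 1.62^-0.24)]^(1/0.83).
D = 2390 m.
9580^0.38 = 32.58
1.62^-0.24 = 0.8907
Denominator = 1.04 × 32.58 × 0.8907 = 30.18
D / 30.18 = 2390 / 30.18 = 79.19
d = 79.19^(1/0.83) = 79.19^1.2048 = 193.9 m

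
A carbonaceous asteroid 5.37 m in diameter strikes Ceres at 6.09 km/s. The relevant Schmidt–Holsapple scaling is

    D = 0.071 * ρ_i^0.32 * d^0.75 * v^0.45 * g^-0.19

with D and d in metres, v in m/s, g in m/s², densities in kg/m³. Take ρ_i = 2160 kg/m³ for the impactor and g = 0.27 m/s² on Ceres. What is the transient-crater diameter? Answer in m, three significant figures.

In SI units: v = 6090 m/s.
ρ_i^0.32 = 2160^0.32 = 11.67
d^0.75 = 5.37^0.75 = 3.528
v^0.45 = 6090^0.45 = 50.48
g^-0.19 = 0.27^-0.19 = 1.282
D = 0.071 × 11.67 × 3.528 × 50.48 × 1.282 = 189.2 m

D ≈ 189 m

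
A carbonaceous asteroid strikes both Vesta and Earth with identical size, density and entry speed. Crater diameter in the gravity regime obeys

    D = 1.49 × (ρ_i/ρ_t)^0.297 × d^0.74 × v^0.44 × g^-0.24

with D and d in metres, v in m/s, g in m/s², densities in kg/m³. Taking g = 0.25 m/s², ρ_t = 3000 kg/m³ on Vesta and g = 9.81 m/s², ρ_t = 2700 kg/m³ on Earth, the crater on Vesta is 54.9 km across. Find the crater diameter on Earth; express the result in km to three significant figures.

D ≈ 23.5 km

The impactor-only factors (d, v, ρ_i) cancel in the ratio, leaving D_Earth/D_Vesta = (g_Earth/g_Vesta)^-0.24 · (ρ_t,Vesta/ρ_t,Earth)^0.297.
(9.81/0.25)^-0.24 = 39.24^-0.24 = 0.4145
(3000/2700)^0.297 = 1.111^0.297 = 1.032
Ratio = 0.4145 × 1.032 = 0.4278
D_Earth = 0.4278 × 54.9 km = 23.5 km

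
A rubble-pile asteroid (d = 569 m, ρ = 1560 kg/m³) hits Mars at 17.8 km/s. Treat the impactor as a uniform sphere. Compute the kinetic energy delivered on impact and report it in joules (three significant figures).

v = 17800 m/s.
Mass m = (π/6) ρ d³ = (π/6) × 1560 × (569)³ = 1.505 × 10^11 kg
E = ½ m v² = 0.5 × 1.505 × 10^11 × (17800)² = 2.384 × 10^19 J

E ≈ 2.38 × 10^19 J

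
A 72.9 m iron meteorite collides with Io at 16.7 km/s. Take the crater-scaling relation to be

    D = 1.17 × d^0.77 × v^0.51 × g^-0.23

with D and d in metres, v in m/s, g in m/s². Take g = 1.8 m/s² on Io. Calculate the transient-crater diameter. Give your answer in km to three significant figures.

In SI units: v = 16700 m/s.
d^0.77 = 72.9^0.77 = 27.18
v^0.51 = 16700^0.51 = 142.4
g^-0.23 = 1.8^-0.23 = 0.8735
D = 1.17 × 27.18 × 142.4 × 0.8735 = 3956 m
   = 3.956 km

D ≈ 3.96 km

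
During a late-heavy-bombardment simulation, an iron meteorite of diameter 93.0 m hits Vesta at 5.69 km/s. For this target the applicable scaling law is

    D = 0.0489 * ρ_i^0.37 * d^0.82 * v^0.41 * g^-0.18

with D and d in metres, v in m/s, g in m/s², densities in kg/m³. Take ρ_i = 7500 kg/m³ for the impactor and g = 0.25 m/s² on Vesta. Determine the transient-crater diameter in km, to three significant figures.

D ≈ 2.43 km

In SI units: v = 5690 m/s.
ρ_i^0.37 = 7500^0.37 = 27.15
d^0.82 = 93^0.82 = 41.13
v^0.41 = 5690^0.41 = 34.64
g^-0.18 = 0.25^-0.18 = 1.283
D = 0.0489 × 27.15 × 41.13 × 34.64 × 1.283 = 2427 m
   = 2.427 km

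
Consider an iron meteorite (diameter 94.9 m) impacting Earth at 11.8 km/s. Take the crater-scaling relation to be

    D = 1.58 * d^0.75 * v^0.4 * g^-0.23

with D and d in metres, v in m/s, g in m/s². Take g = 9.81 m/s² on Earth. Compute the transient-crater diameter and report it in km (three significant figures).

D ≈ 1.21 km

In SI units: v = 11800 m/s.
d^0.75 = 94.9^0.75 = 30.41
v^0.4 = 11800^0.4 = 42.54
g^-0.23 = 9.81^-0.23 = 0.5914
D = 1.58 × 30.41 × 42.54 × 0.5914 = 1209 m
   = 1.209 km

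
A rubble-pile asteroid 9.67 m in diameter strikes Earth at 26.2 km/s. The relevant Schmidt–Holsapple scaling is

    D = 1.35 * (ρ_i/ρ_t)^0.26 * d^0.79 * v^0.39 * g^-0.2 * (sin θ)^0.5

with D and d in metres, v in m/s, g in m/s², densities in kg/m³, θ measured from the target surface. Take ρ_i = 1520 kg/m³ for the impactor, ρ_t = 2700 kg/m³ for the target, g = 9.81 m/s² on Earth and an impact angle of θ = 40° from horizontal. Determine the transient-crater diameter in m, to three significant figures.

D ≈ 187 m

In SI units: v = 26200 m/s.
(ρ_i/ρ_t)^0.26 = (1520/2700)^0.26 = 0.8612
d^0.79 = 9.67^0.79 = 6.005
v^0.39 = 26200^0.39 = 52.86
g^-0.2 = 9.81^-0.2 = 0.6334
(sin 40°)^0.5 = 0.6428^0.5 = 0.8017
D = 1.35 × 0.8612 × 6.005 × 52.86 × 0.6334 × 0.8017 = 187.4 m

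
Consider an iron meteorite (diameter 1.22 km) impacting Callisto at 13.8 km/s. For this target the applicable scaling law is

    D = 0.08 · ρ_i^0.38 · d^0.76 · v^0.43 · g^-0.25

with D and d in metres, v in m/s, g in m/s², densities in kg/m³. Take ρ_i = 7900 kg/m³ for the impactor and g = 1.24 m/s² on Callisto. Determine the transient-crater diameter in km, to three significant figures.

D ≈ 30.7 km

In SI units: d = 1220 m, v = 13800 m/s.
ρ_i^0.38 = 7900^0.38 = 30.28
d^0.76 = 1220^0.76 = 221.6
v^0.43 = 13800^0.43 = 60.28
g^-0.25 = 1.24^-0.25 = 0.9476
D = 0.08 × 30.28 × 221.6 × 60.28 × 0.9476 = 30663 m
   = 30.66 km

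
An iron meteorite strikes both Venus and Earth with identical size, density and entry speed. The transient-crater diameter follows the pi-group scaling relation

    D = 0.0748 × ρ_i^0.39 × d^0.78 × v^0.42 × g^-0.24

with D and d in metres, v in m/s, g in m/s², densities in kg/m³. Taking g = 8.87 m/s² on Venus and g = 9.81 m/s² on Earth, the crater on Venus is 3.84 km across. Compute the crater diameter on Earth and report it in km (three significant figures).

All impactor-dependent factors cancel in the ratio, leaving D_Earth/D_Venus = (g_Earth/g_Venus)^-0.24.
(9.81/8.87)^-0.24 = 1.106^-0.24 = 0.9761
D_Earth = 0.9761 × 3.84 km = 3.75 km

D ≈ 3.75 km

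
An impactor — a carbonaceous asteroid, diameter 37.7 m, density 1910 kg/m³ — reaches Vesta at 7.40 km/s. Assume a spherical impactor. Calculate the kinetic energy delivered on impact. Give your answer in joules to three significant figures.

v = 7400 m/s.
Mass m = (π/6) ρ d³ = (π/6) × 1910 × (37.7)³ = 5.359 × 10^7 kg
E = ½ m v² = 0.5 × 5.359 × 10^7 × (7400)² = 1.467 × 10^15 J

E ≈ 1.47 × 10^15 J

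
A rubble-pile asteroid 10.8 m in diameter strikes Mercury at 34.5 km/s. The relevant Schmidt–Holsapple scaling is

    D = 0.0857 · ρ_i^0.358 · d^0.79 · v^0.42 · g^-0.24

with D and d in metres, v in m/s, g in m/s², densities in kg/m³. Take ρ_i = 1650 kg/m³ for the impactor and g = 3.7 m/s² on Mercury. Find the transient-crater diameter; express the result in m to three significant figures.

In SI units: v = 34500 m/s.
ρ_i^0.358 = 1650^0.358 = 14.19
d^0.79 = 10.8^0.79 = 6.552
v^0.42 = 34500^0.42 = 80.52
g^-0.24 = 3.7^-0.24 = 0.7305
D = 0.0857 × 14.19 × 6.552 × 80.52 × 0.7305 = 468.7 m

D ≈ 469 m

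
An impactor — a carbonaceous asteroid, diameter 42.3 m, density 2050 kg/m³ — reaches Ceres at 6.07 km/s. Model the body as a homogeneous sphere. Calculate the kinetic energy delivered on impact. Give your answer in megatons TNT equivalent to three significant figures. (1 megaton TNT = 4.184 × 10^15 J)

v = 6070 m/s.
Mass m = (π/6) ρ d³ = (π/6) × 2050 × (42.3)³ = 8.124 × 10^7 kg
E = ½ m v² = 0.5 × 8.124 × 10^7 × (6070)² = 1.497 × 10^15 J
   = 1.497 × 10^15 / 4.184×10^15 = 0.3578 Mt

E ≈ 0.358 Mt TNT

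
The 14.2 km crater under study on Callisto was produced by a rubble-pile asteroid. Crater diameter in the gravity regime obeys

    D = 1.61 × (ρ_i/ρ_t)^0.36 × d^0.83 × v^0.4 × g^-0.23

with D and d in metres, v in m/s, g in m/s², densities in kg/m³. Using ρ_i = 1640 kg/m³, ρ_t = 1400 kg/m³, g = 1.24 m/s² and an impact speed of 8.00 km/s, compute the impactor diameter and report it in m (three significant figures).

Rearranging for d: d = [D / (1.61 · (1640/1400)^0.36 · 8000^0.4 · 1.24^-0.23)]^(1/0.83).
D = 14200 m.
(1640/1400)^0.36 = 1.059
8000^0.4 = 36.41
1.24^-0.23 = 0.9517
Denominator = 1.61 × 1.059 × 36.41 × 0.9517 = 59.08
D / 59.08 = 14200 / 59.08 = 240.4
d = 240.4^(1/0.83) = 240.4^1.2048 = 738.8 m

d ≈ 739 m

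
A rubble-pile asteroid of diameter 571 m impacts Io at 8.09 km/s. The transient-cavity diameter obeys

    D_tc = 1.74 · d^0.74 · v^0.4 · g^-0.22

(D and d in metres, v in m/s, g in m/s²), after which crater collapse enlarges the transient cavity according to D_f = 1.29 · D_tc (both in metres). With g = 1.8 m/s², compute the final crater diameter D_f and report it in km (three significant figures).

D_f ≈ 7.91 km

v = 8090 m/s.
d^0.74 = 571^0.74 = 109.6
v^0.4 = 8090^0.4 = 36.57
g^-0.22 = 1.8^-0.22 = 0.8787
D_tc = 1.74 × 109.6 × 36.57 × 0.8787 = 6128 m
D_f = 1.29 × 6128 = 7905 m
     = 7.905 km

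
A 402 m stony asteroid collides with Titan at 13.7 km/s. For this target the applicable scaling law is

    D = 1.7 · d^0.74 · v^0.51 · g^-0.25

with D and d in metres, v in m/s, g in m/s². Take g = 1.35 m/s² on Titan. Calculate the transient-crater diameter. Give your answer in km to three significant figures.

In SI units: v = 13700 m/s.
d^0.74 = 402^0.74 = 84.55
v^0.51 = 13700^0.51 = 128.7
g^-0.25 = 1.35^-0.25 = 0.9277
D = 1.7 × 84.55 × 128.7 × 0.9277 = 17161 m
   = 17.16 km

D ≈ 17.2 km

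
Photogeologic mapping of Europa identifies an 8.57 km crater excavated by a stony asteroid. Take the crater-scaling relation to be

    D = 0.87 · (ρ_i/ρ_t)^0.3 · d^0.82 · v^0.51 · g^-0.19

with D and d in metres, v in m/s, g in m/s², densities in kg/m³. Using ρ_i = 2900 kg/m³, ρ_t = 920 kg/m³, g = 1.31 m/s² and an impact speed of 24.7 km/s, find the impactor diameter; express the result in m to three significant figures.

d ≈ 96.1 m

Rearranging for d: d = [D / (0.87 · (2900/920)^0.3 · 24700^0.51 · 1.31^-0.19)]^(1/0.82).
D = 8570 m.
(2900/920)^0.3 = 1.411
24700^0.51 = 173.9
1.31^-0.19 = 0.9500
Denominator = 0.87 × 1.411 × 173.9 × 0.9500 = 202.8
D / 202.8 = 8570 / 202.8 = 42.26
d = 42.26^(1/0.82) = 42.26^1.2195 = 96.12 m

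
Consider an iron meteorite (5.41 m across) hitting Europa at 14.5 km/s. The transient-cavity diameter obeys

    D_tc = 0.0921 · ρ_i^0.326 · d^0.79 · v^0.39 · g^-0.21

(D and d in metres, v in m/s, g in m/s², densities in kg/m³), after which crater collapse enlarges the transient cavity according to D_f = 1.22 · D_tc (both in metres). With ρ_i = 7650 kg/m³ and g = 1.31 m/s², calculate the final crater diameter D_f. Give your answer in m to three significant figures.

D_f ≈ 312 m

v = 14500 m/s.
ρ_i^0.326 = 7650^0.326 = 18.45
d^0.79 = 5.41^0.79 = 3.795
v^0.39 = 14500^0.39 = 41.97
g^-0.21 = 1.31^-0.21 = 0.9449
D_tc = 0.0921 × 18.45 × 3.795 × 41.97 × 0.9449 = 255.7 m
D_f = 1.22 × 255.7 = 312.0 m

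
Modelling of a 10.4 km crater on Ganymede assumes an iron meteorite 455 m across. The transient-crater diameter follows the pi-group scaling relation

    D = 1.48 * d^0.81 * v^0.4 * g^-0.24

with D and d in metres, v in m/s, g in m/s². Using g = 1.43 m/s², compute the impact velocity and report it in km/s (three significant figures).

Rearranging for v: v = [D / (1.48 · 455^0.81 · 1.43^-0.24)]^(1/0.4).
D = 10400 m.
455^0.81 = 142.2
1.43^-0.24 = 0.9177
Denominator = 1.48 × 142.2 × 0.9177 = 193.1
D / 193.1 = 10400 / 193.1 = 53.86
v = 53.86^(1/0.4) = 53.86^2.5 = 21290 m/s

v ≈ 21.3 km/s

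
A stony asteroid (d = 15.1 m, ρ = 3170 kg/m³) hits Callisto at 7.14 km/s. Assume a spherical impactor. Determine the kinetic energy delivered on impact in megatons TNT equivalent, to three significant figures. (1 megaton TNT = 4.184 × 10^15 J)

E ≈ 0.0348 Mt TNT

v = 7140 m/s.
Mass m = (π/6) ρ d³ = (π/6) × 3170 × (15.1)³ = 5.715 × 10^6 kg
E = ½ m v² = 0.5 × 5.715 × 10^6 × (7140)² = 1.457 × 10^14 J
   = 1.457 × 10^14 / 4.184×10^15 = 0.03482 Mt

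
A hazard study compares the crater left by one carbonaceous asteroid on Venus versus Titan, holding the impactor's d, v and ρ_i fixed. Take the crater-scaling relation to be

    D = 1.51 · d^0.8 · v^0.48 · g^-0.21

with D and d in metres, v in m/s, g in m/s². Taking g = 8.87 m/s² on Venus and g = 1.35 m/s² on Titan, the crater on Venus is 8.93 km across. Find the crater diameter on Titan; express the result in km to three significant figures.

All impactor-dependent factors cancel in the ratio, leaving D_Titan/D_Venus = (g_Titan/g_Venus)^-0.21.
(1.35/8.87)^-0.21 = 0.1522^-0.21 = 1.485
D_Titan = 1.485 × 8.93 km = 13.3 km

D ≈ 13.3 km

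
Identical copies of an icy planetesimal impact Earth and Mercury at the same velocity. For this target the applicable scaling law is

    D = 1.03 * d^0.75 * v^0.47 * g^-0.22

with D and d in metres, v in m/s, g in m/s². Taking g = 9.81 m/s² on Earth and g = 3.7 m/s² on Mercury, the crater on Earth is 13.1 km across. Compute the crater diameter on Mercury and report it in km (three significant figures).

All impactor-dependent factors cancel in the ratio, leaving D_Mercury/D_Earth = (g_Mercury/g_Earth)^-0.22.
(3.7/9.81)^-0.22 = 0.3772^-0.22 = 1.239
D_Mercury = 1.239 × 13.1 km = 16.2 km

D ≈ 16.2 km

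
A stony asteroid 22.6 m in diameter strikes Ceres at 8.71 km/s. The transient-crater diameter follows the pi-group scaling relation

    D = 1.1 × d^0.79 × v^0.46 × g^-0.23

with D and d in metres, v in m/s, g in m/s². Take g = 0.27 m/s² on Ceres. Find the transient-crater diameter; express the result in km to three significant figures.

D ≈ 1.13 km

In SI units: v = 8710 m/s.
d^0.79 = 22.6^0.79 = 11.74
v^0.46 = 8710^0.46 = 64.92
g^-0.23 = 0.27^-0.23 = 1.351
D = 1.1 × 11.74 × 64.92 × 1.351 = 1133 m
   = 1.133 km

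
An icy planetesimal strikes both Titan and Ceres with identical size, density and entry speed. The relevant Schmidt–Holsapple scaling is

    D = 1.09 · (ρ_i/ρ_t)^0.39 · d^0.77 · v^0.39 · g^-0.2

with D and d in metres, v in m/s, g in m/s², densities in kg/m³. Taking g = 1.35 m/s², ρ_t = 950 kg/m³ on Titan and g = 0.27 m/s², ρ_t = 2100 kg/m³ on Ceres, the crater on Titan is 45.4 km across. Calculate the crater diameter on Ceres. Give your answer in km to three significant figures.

D ≈ 46.0 km

The impactor-only factors (d, v, ρ_i) cancel in the ratio, leaving D_Ceres/D_Titan = (g_Ceres/g_Titan)^-0.2 · (ρ_t,Titan/ρ_t,Ceres)^0.39.
(0.27/1.35)^-0.2 = 0.2000^-0.2 = 1.380
(950/2100)^0.39 = 0.4524^0.39 = 0.7339
Ratio = 1.380 × 0.7339 = 1.013
D_Ceres = 1.013 × 45.4 km = 46.0 km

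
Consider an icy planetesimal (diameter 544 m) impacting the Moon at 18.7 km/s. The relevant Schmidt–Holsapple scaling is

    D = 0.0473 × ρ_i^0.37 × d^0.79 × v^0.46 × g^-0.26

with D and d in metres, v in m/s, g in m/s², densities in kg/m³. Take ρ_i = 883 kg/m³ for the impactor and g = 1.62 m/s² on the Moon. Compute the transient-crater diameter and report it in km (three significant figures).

In SI units: v = 18700 m/s.
ρ_i^0.37 = 883^0.37 = 12.30
d^0.79 = 544^0.79 = 144.9
v^0.46 = 18700^0.46 = 92.27
g^-0.26 = 1.62^-0.26 = 0.8821
D = 0.0473 × 12.30 × 144.9 × 92.27 × 0.8821 = 6861 m
   = 6.861 km

D ≈ 6.86 km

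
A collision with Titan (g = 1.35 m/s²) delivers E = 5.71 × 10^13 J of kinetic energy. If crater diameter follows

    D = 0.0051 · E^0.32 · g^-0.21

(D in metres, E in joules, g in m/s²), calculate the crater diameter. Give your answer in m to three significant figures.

E^0.32 = (5.71 × 10^13)^0.32 = 2.524 × 10^4
g^-0.21 = 1.35^-0.21 = 0.9389
D = 0.0051 × 2.524 × 10^4 × 0.9389 = 120.9 m

D ≈ 121 m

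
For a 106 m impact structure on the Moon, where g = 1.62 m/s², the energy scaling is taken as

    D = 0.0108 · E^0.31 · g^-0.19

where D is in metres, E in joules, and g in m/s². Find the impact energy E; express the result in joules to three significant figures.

Rearranging: E = [D / (0.0108 · g^-0.19)]^(1/0.31).
g^-0.19 = 1.62^-0.19 = 0.9124
D / (0.0108 × 0.9124) = 106 / (9.854 × 10^-3) = 1.076 × 10^4
E = (1.076 × 10^4)^3.2258 = 1.013 × 10^13 J

E ≈ 1.01 × 10^13 J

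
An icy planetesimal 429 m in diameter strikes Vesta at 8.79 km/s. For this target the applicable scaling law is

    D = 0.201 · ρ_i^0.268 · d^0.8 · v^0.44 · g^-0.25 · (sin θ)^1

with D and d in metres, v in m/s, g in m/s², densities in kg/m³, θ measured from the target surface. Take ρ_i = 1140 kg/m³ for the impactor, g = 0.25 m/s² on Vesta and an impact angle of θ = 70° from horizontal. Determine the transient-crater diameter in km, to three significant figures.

D ≈ 12.2 km

In SI units: v = 8790 m/s.
ρ_i^0.268 = 1140^0.268 = 6.596
d^0.8 = 429^0.8 = 127.6
v^0.44 = 8790^0.44 = 54.37
g^-0.25 = 0.25^-0.25 = 1.414
(sin 70°)^1 = 0.9397^1 = 0.9397
D = 0.201 × 6.596 × 127.6 × 54.37 × 1.414 × 0.9397 = 12222 m
   = 12.22 km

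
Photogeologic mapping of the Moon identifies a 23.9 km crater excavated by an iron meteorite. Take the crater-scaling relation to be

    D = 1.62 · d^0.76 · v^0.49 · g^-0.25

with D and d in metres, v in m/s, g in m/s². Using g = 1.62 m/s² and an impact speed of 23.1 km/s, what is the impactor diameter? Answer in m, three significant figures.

Rearranging for d: d = [D / (1.62 · 23100^0.49 · 1.62^-0.25)]^(1/0.76).
D = 23900 m.
23100^0.49 = 137.5
1.62^-0.25 = 0.8864
Denominator = 1.62 × 137.5 × 0.8864 = 197.4
D / 197.4 = 23900 / 197.4 = 121.1
d = 121.1^(1/0.76) = 121.1^1.3158 = 550.8 m

d ≈ 551 m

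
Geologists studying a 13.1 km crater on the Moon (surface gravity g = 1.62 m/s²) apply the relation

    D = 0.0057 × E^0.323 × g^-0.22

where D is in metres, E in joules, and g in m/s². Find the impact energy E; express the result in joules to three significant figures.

Rearranging: E = [D / (0.0057 · g^-0.22)]^(1/0.323).
D = 13100 m.
g^-0.22 = 1.62^-0.22 = 0.8993
D / (0.0057 × 0.8993) = 13100 / (5.126 × 10^-3) = 2.556 × 10^6
E = (2.556 × 10^6)^3.096 = 6.883 × 10^19 J

E ≈ 6.88 × 10^19 J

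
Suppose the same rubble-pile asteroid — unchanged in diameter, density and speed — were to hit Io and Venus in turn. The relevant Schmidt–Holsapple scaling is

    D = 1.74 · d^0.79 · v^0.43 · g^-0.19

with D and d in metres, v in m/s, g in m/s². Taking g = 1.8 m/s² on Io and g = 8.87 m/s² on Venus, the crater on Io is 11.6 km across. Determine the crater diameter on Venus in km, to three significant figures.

All impactor-dependent factors cancel in the ratio, leaving D_Venus/D_Io = (g_Venus/g_Io)^-0.19.
(8.87/1.8)^-0.19 = 4.928^-0.19 = 0.7386
D_Venus = 0.7386 × 11.6 km = 8.57 km

D ≈ 8.57 km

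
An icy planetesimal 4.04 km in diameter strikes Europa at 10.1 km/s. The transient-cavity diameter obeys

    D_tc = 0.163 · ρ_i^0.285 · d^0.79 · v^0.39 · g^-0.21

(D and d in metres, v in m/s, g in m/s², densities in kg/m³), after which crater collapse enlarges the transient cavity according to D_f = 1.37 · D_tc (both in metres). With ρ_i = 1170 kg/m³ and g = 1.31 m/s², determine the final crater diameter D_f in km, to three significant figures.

D_f ≈ 40.7 km

In SI: d = 4040 m, v = 10100 m/s.
ρ_i^0.285 = 1170^0.285 = 7.489
d^0.79 = 4040^0.79 = 706.4
v^0.39 = 10100^0.39 = 36.45
g^-0.21 = 1.31^-0.21 = 0.9449
D_tc = 0.163 × 7.489 × 706.4 × 36.45 × 0.9449 = 29700 m
D_f = 1.37 × 29700 = 40689 m
     = 40.69 km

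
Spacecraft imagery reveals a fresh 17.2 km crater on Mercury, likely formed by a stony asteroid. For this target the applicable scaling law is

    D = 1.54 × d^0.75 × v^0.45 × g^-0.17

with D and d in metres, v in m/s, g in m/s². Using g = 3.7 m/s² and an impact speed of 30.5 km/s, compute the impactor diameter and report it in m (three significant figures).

Rearranging for d: d = [D / (1.54 · 30500^0.45 · 3.7^-0.17)]^(1/0.75).
D = 17200 m.
30500^0.45 = 104.2
3.7^-0.17 = 0.8006
Denominator = 1.54 × 104.2 × 0.8006 = 128.5
D / 128.5 = 17200 / 128.5 = 133.9
d = 133.9^(1/0.75) = 133.9^1.3333 = 684.9 m

d ≈ 685 m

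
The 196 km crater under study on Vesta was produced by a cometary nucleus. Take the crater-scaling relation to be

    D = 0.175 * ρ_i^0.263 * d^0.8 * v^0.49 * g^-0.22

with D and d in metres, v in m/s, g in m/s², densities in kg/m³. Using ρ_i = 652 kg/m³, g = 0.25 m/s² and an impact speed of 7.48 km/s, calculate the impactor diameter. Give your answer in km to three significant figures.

Rearranging for d: d = [D / (0.175 · 652^0.263 · 7480^0.49 · 0.25^-0.22)]^(1/0.8).
D = 196000 m.
652^0.263 = 5.497
7480^0.49 = 79.11
0.25^-0.22 = 1.357
Denominator = 0.175 × 5.497 × 79.11 × 1.357 = 103.3
D / 103.3 = 196000 / 103.3 = 1897
d = 1897^(1/0.8) = 1897^1.25 = 12519 m

d ≈ 12.5 km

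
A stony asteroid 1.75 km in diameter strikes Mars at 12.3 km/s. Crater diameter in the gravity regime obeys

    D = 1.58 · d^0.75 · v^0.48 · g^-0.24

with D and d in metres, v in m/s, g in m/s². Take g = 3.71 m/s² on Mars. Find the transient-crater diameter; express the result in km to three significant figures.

D ≈ 28.7 km

In SI units: d = 1750 m, v = 12300 m/s.
d^0.75 = 1750^0.75 = 270.6
v^0.48 = 12300^0.48 = 91.87
g^-0.24 = 3.71^-0.24 = 0.7300
D = 1.58 × 270.6 × 91.87 × 0.7300 = 28674 m
   = 28.67 km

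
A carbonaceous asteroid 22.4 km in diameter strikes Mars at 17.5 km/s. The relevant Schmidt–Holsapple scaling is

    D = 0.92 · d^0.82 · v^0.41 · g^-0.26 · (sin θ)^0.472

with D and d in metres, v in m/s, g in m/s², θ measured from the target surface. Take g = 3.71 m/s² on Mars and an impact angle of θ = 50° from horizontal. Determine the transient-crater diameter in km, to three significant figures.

D ≈ 117 km

In SI units: d = 22400 m, v = 17500 m/s.
d^0.82 = 22400^0.82 = 3692
v^0.41 = 17500^0.41 = 54.91
g^-0.26 = 3.71^-0.26 = 0.7112
(sin 50°)^0.472 = 0.7660^0.472 = 0.8818
D = 0.92 × 3692 × 54.91 × 0.7112 × 0.8818 = 1.170 × 10^5 m
   = 117.0 km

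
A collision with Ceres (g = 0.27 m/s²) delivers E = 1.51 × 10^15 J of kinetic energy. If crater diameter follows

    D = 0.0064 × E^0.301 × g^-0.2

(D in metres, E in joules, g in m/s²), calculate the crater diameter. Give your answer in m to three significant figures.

E^0.301 = (1.51 × 10^15)^0.301 = 3.706 × 10^4
g^-0.2 = 0.27^-0.2 = 1.299
D = 0.0064 × 3.706 × 10^4 × 1.299 = 308.1 m

D ≈ 308 m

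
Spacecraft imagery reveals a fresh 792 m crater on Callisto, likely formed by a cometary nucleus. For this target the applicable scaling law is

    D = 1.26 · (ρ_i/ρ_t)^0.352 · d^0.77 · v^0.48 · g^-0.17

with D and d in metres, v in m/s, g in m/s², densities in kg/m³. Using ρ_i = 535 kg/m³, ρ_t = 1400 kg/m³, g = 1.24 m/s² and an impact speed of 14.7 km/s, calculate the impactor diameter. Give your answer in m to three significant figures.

Rearranging for d: d = [D / (1.26 · (535/1400)^0.352 · 14700^0.48 · 1.24^-0.17)]^(1/0.77).
(535/1400)^0.352 = 0.7128
14700^0.48 = 100.1
1.24^-0.17 = 0.9641
Denominator = 1.26 × 0.7128 × 100.1 × 0.9641 = 86.68
D / 86.68 = 792 / 86.68 = 9.137
d = 9.137^(1/0.77) = 9.137^1.2987 = 17.69 m

d ≈ 17.7 m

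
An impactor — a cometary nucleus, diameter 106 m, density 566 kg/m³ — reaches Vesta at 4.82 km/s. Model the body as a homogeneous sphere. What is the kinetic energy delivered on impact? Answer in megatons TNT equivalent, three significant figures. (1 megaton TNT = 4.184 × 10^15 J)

v = 4820 m/s.
Mass m = (π/6) ρ d³ = (π/6) × 566 × (106)³ = 3.530 × 10^8 kg
E = ½ m v² = 0.5 × 3.530 × 10^8 × (4820)² = 4.101 × 10^15 J
   = 4.101 × 10^15 / 4.184×10^15 = 0.9802 Mt

E ≈ 0.980 Mt TNT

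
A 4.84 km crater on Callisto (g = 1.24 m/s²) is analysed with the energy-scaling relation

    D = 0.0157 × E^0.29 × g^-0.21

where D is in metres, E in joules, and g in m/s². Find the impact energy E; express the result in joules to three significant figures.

Rearranging: E = [D / (0.0157 · g^-0.21)]^(1/0.29).
D = 4840 m.
g^-0.21 = 1.24^-0.21 = 0.9558
D / (0.0157 × 0.9558) = 4840 / (0.01501) = 3.225 × 10^5
E = (3.225 × 10^5)^3.4483 = 9.887 × 10^18 J

E ≈ 9.89 × 10^18 J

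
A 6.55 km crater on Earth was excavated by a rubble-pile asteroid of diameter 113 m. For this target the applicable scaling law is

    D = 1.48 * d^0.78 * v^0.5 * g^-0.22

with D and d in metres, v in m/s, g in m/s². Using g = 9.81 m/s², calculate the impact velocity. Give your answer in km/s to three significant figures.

Rearranging for v: v = [D / (1.48 · 113^0.78 · 9.81^-0.22)]^(1/0.5).
D = 6550 m.
113^0.78 = 39.94
9.81^-0.22 = 0.6051
Denominator = 1.48 × 39.94 × 0.6051 = 35.77
D / 35.77 = 6550 / 35.77 = 183.1
v = 183.1^(1/0.5) = 183.1^2 = 33526 m/s

v ≈ 33.5 km/s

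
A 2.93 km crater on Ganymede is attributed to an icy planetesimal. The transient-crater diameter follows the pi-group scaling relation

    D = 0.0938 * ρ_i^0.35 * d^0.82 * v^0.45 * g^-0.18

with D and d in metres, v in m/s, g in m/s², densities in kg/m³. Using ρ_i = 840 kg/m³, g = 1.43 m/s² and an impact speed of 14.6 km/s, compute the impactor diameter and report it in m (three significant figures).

Rearranging for d: d = [D / (0.0938 · 840^0.35 · 14600^0.45 · 1.43^-0.18)]^(1/0.82).
D = 2930 m.
840^0.35 = 10.56
14600^0.45 = 74.81
1.43^-0.18 = 0.9376
Denominator = 0.0938 × 10.56 × 74.81 × 0.9376 = 69.48
D / 69.48 = 2930 / 69.48 = 42.17
d = 42.17^(1/0.82) = 42.17^1.2195 = 95.87 m

d ≈ 95.9 m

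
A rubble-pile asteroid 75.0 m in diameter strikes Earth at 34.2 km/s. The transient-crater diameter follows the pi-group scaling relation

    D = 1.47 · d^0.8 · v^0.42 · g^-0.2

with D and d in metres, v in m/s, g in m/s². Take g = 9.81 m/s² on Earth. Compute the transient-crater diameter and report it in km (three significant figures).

In SI units: v = 34200 m/s.
d^0.8 = 75^0.8 = 31.63
v^0.42 = 34200^0.42 = 80.22
g^-0.2 = 9.81^-0.2 = 0.6334
D = 1.47 × 31.63 × 80.22 × 0.6334 = 2363 m
   = 2.363 km

D ≈ 2.36 km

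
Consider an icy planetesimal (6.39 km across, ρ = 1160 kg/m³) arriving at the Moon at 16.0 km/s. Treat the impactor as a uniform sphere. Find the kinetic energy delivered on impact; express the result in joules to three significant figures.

E ≈ 2.03 × 10^22 J

d = 6390 m; v = 16000 m/s.
Mass m = (π/6) ρ d³ = (π/6) × 1160 × (6390)³ = 1.585 × 10^14 kg
E = ½ m v² = 0.5 × 1.585 × 10^14 × (16000)² = 2.029 × 10^22 J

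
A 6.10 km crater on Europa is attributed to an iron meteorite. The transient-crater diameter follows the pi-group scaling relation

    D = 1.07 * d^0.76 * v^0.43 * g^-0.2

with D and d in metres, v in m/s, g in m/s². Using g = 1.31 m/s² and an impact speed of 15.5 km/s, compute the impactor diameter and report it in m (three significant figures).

Rearranging for d: d = [D / (1.07 · 15500^0.43 · 1.31^-0.2)]^(1/0.76).
D = 6100 m.
15500^0.43 = 63.36
1.31^-0.2 = 0.9474
Denominator = 1.07 × 63.36 × 0.9474 = 64.23
D / 64.23 = 6100 / 64.23 = 94.97
d = 94.97^(1/0.76) = 94.97^1.3158 = 400.0 m

d ≈ 400 m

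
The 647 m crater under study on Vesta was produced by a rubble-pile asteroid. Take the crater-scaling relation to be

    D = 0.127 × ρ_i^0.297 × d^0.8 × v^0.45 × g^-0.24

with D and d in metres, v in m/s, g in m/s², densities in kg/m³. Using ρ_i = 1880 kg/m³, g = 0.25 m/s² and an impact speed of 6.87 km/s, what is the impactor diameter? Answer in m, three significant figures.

Rearranging for d: d = [D / (0.127 · 1880^0.297 · 6870^0.45 · 0.25^-0.24)]^(1/0.8).
1880^0.297 = 9.385
6870^0.45 = 53.29
0.25^-0.24 = 1.395
Denominator = 0.127 × 9.385 × 53.29 × 1.395 = 88.60
D / 88.60 = 647 / 88.60 = 7.302
d = 7.302^(1/0.8) = 7.302^1.25 = 12.00 m

d ≈ 12.0 m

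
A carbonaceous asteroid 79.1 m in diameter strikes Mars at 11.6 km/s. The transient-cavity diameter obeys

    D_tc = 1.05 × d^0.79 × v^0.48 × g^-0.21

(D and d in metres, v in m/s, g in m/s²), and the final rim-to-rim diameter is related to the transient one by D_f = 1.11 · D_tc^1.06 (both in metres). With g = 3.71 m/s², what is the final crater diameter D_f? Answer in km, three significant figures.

D_f ≈ 3.97 km

v = 11600 m/s.
d^0.79 = 79.1^0.79 = 31.59
v^0.48 = 11600^0.48 = 89.32
g^-0.21 = 3.71^-0.21 = 0.7593
D_tc = 1.05 × 31.59 × 89.32 × 0.7593 = 2250 m
D_f = 1.11 × (2250)^1.06 = 3969 m
     = 3.969 km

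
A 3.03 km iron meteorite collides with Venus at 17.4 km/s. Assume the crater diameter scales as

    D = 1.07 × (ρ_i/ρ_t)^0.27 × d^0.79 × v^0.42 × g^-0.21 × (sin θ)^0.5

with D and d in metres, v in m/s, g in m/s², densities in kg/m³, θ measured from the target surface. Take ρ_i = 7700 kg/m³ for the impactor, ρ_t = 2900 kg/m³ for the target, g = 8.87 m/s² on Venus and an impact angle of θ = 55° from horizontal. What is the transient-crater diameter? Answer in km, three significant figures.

D ≈ 27.1 km

In SI units: d = 3030 m, v = 17400 m/s.
(ρ_i/ρ_t)^0.27 = (7700/2900)^0.27 = 1.302
d^0.79 = 3030^0.79 = 562.8
v^0.42 = 17400^0.42 = 60.40
g^-0.21 = 8.87^-0.21 = 0.6323
(sin 55°)^0.5 = 0.8192^0.5 = 0.9051
D = 1.07 × 1.302 × 562.8 × 60.40 × 0.6323 × 0.9051 = 27102 m
   = 27.10 km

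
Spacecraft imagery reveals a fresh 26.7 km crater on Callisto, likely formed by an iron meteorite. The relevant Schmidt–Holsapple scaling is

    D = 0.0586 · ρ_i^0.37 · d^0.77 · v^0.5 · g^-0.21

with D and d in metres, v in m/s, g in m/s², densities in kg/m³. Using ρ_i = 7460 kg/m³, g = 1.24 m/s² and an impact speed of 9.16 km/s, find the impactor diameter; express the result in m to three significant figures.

Rearranging for d: d = [D / (0.0586 · 7460^0.37 · 9160^0.5 · 1.24^-0.21)]^(1/0.77).
D = 26700 m.
7460^0.37 = 27.10
9160^0.5 = 95.71
1.24^-0.21 = 0.9558
Denominator = 0.0586 × 27.10 × 95.71 × 0.9558 = 145.3
D / 145.3 = 26700 / 145.3 = 183.8
d = 183.8^(1/0.77) = 183.8^1.2987 = 872.4 m

d ≈ 872 m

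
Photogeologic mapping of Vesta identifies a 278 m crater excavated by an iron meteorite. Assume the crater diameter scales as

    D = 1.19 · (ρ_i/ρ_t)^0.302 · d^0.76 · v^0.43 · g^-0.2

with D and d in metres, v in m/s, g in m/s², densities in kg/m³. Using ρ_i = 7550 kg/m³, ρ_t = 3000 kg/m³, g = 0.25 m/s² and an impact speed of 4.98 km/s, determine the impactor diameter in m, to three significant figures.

d ≈ 5.09 m

Rearranging for d: d = [D / (1.19 · (7550/3000)^0.302 · 4980^0.43 · 0.25^-0.2)]^(1/0.76).
(7550/3000)^0.302 = 1.321
4980^0.43 = 38.89
0.25^-0.2 = 1.320
Denominator = 1.19 × 1.321 × 38.89 × 1.320 = 80.70
D / 80.70 = 278 / 80.70 = 3.445
d = 3.445^(1/0.76) = 3.445^1.3158 = 5.091 m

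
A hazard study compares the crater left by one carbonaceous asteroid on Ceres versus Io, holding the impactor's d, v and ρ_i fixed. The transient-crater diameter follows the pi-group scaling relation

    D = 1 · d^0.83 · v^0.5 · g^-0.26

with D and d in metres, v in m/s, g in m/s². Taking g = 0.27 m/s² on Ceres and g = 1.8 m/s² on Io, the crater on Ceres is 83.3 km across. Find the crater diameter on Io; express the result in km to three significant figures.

D ≈ 50.9 km

All impactor-dependent factors cancel in the ratio, leaving D_Io/D_Ceres = (g_Io/g_Ceres)^-0.26.
(1.8/0.27)^-0.26 = 6.667^-0.26 = 0.6106
D_Io = 0.6106 × 83.3 km = 50.9 km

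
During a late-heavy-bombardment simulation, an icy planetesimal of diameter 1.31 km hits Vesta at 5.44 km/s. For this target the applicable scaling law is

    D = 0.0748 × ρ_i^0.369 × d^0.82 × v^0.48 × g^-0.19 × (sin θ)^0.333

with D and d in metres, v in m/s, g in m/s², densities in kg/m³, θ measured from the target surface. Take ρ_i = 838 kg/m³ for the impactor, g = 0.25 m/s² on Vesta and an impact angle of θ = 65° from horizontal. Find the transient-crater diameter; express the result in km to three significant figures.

In SI units: d = 1310 m, v = 5440 m/s.
ρ_i^0.369 = 838^0.369 = 11.99
d^0.82 = 1310^0.82 = 359.9
v^0.48 = 5440^0.48 = 62.10
g^-0.19 = 0.25^-0.19 = 1.301
(sin 65°)^0.333 = 0.9063^0.333 = 0.9678
D = 0.0748 × 11.99 × 359.9 × 62.10 × 1.301 × 0.9678 = 25238 m
   = 25.24 km

D ≈ 25.2 km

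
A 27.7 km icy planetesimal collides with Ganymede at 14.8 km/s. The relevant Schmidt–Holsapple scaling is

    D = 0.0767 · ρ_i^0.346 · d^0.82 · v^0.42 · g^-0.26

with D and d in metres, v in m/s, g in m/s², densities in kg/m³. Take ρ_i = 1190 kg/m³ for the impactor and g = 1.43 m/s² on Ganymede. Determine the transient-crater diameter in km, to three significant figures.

In SI units: d = 27700 m, v = 14800 m/s.
ρ_i^0.346 = 1190^0.346 = 11.59
d^0.82 = 27700^0.82 = 4394
v^0.42 = 14800^0.42 = 56.43
g^-0.26 = 1.43^-0.26 = 0.9112
D = 0.0767 × 11.59 × 4394 × 56.43 × 0.9112 = 2.008 × 10^5 m
   = 200.8 km

D ≈ 201 km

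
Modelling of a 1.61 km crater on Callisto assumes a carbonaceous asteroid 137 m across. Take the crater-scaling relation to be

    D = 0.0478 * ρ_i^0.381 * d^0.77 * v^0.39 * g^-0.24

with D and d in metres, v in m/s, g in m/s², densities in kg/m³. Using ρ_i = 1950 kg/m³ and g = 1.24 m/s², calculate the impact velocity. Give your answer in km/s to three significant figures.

Rearranging for v: v = [D / (0.0478 · 1950^0.381 · 137^0.77 · 1.24^-0.24)]^(1/0.39).
D = 1610 m.
1950^0.381 = 17.93
137^0.77 = 44.18
1.24^-0.24 = 0.9497
Denominator = 0.0478 × 17.93 × 44.18 × 0.9497 = 35.96
D / 35.96 = 1610 / 35.96 = 44.77
v = 44.77^(1/0.39) = 44.77^2.5641 = 17112 m/s

v ≈ 17.1 km/s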